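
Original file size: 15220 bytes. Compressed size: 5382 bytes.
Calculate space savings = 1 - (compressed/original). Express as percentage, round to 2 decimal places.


ratio = compressed/original = 5382/15220 = 0.353614
savings = 1 - ratio = 1 - 0.353614 = 0.646386
as a percentage: 0.646386 * 100 = 64.64%

Space savings = 1 - 5382/15220 = 64.64%


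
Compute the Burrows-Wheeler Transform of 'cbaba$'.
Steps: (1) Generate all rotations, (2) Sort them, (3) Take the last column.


Rotations (sorted):
  0: $cbaba -> last char: a
  1: a$cbab -> last char: b
  2: aba$cb -> last char: b
  3: ba$cba -> last char: a
  4: baba$c -> last char: c
  5: cbaba$ -> last char: $


BWT = abbac$


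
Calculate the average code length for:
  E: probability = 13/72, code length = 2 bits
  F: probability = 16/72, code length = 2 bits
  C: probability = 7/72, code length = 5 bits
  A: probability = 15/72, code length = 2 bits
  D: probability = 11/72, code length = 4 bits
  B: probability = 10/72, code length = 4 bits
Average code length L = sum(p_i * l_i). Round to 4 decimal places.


Weighted contributions p_i * l_i:
  E: (13/72) * 2 = 26/72
  F: (16/72) * 2 = 32/72
  C: (7/72) * 5 = 35/72
  A: (15/72) * 2 = 30/72
  D: (11/72) * 4 = 44/72
  B: (10/72) * 4 = 40/72
Sum = (26 + 32 + 35 + 30 + 44 + 40)/72 = 207/72

L = 207/72 = 2.8750 bits/symbol


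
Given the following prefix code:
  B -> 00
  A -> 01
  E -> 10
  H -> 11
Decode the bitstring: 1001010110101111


Decoding step by step:
Bits 10 -> E
Bits 01 -> A
Bits 01 -> A
Bits 01 -> A
Bits 10 -> E
Bits 10 -> E
Bits 11 -> H
Bits 11 -> H


Decoded message: EAAAEEHH


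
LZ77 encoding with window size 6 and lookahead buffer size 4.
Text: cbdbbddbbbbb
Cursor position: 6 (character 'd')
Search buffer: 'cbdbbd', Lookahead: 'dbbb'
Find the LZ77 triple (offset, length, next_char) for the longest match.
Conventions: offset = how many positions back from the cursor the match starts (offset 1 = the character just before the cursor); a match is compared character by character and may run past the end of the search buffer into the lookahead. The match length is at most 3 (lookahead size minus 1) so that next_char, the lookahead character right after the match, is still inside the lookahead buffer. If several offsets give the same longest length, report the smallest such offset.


Try each offset into the search buffer:
  offset=1 (pos 5, char 'd'): match length 1
  offset=2 (pos 4, char 'b'): match length 0
  offset=3 (pos 3, char 'b'): match length 0
  offset=4 (pos 2, char 'd'): match length 3
  offset=5 (pos 1, char 'b'): match length 0
  offset=6 (pos 0, char 'c'): match length 0
Longest match has length 3 at offset 4.
next_char = character at position 6 + 3 = 9 -> 'b'

Best match: offset=4, length=3 (matching 'dbb' starting at position 2)
LZ77 triple: (4, 3, 'b')


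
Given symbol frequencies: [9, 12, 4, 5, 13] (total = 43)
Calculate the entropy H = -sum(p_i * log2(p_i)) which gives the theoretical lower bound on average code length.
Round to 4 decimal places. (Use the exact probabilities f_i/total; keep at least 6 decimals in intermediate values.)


Per-symbol terms -p_i * log2(p_i) with p_i = f_i/43:
  p = 9/43 = 0.209302: log2(p) = -2.256340, -p*log2(p) = 0.472257
  p = 12/43 = 0.279070: log2(p) = -1.841302, -p*log2(p) = 0.513852
  p = 4/43 = 0.093023: log2(p) = -3.426265, -p*log2(p) = 0.318722
  p = 5/43 = 0.116279: log2(p) = -3.104337, -p*log2(p) = 0.360969
  p = 13/43 = 0.302326: log2(p) = -1.725825, -p*log2(p) = 0.521761
H = 0.472257 + 0.513852 + 0.318722 + 0.360969 + 0.521761 = 2.187561

H = 2.1876 bits/symbol


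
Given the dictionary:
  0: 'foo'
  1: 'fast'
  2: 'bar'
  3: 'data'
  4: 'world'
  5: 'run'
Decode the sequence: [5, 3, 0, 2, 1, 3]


Look up each index in the dictionary:
  5 -> 'run'
  3 -> 'data'
  0 -> 'foo'
  2 -> 'bar'
  1 -> 'fast'
  3 -> 'data'

Decoded: "run data foo bar fast data"


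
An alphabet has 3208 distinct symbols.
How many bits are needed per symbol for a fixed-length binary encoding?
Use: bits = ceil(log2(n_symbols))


log2(3208) = 11.6475
Bracket: 2^11 = 2048 < 3208 <= 2^12 = 4096
So ceil(log2(3208)) = 12

bits = ceil(log2(3208)) = ceil(11.6475) = 12 bits


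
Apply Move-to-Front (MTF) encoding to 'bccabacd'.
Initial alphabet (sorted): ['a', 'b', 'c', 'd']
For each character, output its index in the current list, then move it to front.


MTF encoding:
'b': index 1 in ['a', 'b', 'c', 'd'] -> ['b', 'a', 'c', 'd']
'c': index 2 in ['b', 'a', 'c', 'd'] -> ['c', 'b', 'a', 'd']
'c': index 0 in ['c', 'b', 'a', 'd'] -> ['c', 'b', 'a', 'd']
'a': index 2 in ['c', 'b', 'a', 'd'] -> ['a', 'c', 'b', 'd']
'b': index 2 in ['a', 'c', 'b', 'd'] -> ['b', 'a', 'c', 'd']
'a': index 1 in ['b', 'a', 'c', 'd'] -> ['a', 'b', 'c', 'd']
'c': index 2 in ['a', 'b', 'c', 'd'] -> ['c', 'a', 'b', 'd']
'd': index 3 in ['c', 'a', 'b', 'd'] -> ['d', 'c', 'a', 'b']


Output: [1, 2, 0, 2, 2, 1, 2, 3]


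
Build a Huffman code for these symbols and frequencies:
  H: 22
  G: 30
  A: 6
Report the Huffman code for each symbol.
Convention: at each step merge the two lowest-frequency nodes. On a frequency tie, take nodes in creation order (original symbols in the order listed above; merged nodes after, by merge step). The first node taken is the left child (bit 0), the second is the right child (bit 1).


Huffman tree construction:
Step 1: Merge A(6) + H(22) = 28
Step 2: Merge (A+H)(28) + G(30) = 58
Read each symbol's code off the tree from the root (left child = 0, right child = 1).

Codes:
  H: 01 (length 2)
  G: 1 (length 1)
  A: 00 (length 2)
Average code length: 86/58 = 1.4828 bits/symbol


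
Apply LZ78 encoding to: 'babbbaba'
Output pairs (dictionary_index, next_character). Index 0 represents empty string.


LZ78 encoding steps:
Dictionary: {0: ''}
Step 1: w='' (idx 0), next='b' -> output (0, 'b'), add 'b' as idx 1
Step 2: w='' (idx 0), next='a' -> output (0, 'a'), add 'a' as idx 2
Step 3: w='b' (idx 1), next='b' -> output (1, 'b'), add 'bb' as idx 3
Step 4: w='b' (idx 1), next='a' -> output (1, 'a'), add 'ba' as idx 4
Step 5: w='ba' (idx 4), end of input -> output (4, '')


Encoded: [(0, 'b'), (0, 'a'), (1, 'b'), (1, 'a'), (4, '')]


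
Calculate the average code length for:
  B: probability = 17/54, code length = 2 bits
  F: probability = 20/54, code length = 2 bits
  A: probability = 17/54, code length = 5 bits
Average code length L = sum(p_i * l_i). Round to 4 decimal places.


Weighted contributions p_i * l_i:
  B: (17/54) * 2 = 34/54
  F: (20/54) * 2 = 40/54
  A: (17/54) * 5 = 85/54
Sum = (34 + 40 + 85)/54 = 159/54

L = 159/54 = 2.9444 bits/symbol


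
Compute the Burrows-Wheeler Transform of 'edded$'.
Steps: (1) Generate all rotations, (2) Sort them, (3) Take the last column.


Rotations (sorted):
  0: $edded -> last char: d
  1: d$edde -> last char: e
  2: dded$e -> last char: e
  3: ded$ed -> last char: d
  4: ed$edd -> last char: d
  5: edded$ -> last char: $


BWT = deedd$


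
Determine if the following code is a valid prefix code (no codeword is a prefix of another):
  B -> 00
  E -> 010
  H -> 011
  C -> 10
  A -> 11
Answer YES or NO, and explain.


Checking each pair (does one codeword prefix another?):
  B='00' vs E='010': no prefix
  B='00' vs H='011': no prefix
  B='00' vs C='10': no prefix
  B='00' vs A='11': no prefix
  E='010' vs B='00': no prefix
  E='010' vs H='011': no prefix
  E='010' vs C='10': no prefix
  E='010' vs A='11': no prefix
  H='011' vs B='00': no prefix
  H='011' vs E='010': no prefix
  H='011' vs C='10': no prefix
  H='011' vs A='11': no prefix
  C='10' vs B='00': no prefix
  C='10' vs E='010': no prefix
  C='10' vs H='011': no prefix
  C='10' vs A='11': no prefix
  A='11' vs B='00': no prefix
  A='11' vs E='010': no prefix
  A='11' vs H='011': no prefix
  A='11' vs C='10': no prefix
No violation found over all pairs.

YES -- this is a valid prefix code. No codeword is a prefix of any other codeword.


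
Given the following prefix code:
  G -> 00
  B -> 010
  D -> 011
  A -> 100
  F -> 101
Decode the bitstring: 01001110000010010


Decoding step by step:
Bits 010 -> B
Bits 011 -> D
Bits 100 -> A
Bits 00 -> G
Bits 010 -> B
Bits 010 -> B


Decoded message: BDAGBB


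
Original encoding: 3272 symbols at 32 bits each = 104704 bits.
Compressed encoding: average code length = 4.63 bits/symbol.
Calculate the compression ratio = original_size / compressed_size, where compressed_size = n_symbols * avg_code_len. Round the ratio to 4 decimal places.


original_size = n_symbols * orig_bits = 3272 * 32 = 104704 bits
compressed_size = n_symbols * avg_code_len = 3272 * 4.63 = 15149.36 bits
ratio = original_size / compressed_size = 104704 / 15149.36 = 6.9114

Compression ratio = 6.9114


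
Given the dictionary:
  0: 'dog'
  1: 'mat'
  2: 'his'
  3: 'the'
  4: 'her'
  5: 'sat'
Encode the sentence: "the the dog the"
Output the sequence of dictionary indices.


Look up each word in the dictionary:
  'the' -> 3
  'the' -> 3
  'dog' -> 0
  'the' -> 3

Encoded: [3, 3, 0, 3]


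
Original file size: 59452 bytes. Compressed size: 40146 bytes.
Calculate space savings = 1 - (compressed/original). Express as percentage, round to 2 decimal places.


ratio = compressed/original = 40146/59452 = 0.675267
savings = 1 - ratio = 1 - 0.675267 = 0.324733
as a percentage: 0.324733 * 100 = 32.47%

Space savings = 1 - 40146/59452 = 32.47%


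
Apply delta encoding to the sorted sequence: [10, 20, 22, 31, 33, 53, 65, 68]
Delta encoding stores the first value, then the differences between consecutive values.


First value: 10
Deltas:
  20 - 10 = 10
  22 - 20 = 2
  31 - 22 = 9
  33 - 31 = 2
  53 - 33 = 20
  65 - 53 = 12
  68 - 65 = 3


Delta encoded: [10, 10, 2, 9, 2, 20, 12, 3]


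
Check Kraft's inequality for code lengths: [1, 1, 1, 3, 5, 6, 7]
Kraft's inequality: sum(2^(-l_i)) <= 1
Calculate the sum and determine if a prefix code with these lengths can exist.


Sum = 2^(-1) + 2^(-1) + 2^(-1) + 2^(-3) + 2^(-5) + 2^(-6) + 2^(-7)
    = 0.5 + 0.5 + 0.5 + 0.125 + 0.03125 + 0.015625 + 0.0078125
    = 215/128 = 1.6796875
Since 1.6796875 > 1, Kraft's inequality is NOT satisfied.
A prefix code with these lengths CANNOT exist.

Kraft sum = 1.6796875. Not satisfied.


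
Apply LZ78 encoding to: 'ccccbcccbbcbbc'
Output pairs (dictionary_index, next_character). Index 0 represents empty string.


LZ78 encoding steps:
Dictionary: {0: ''}
Step 1: w='' (idx 0), next='c' -> output (0, 'c'), add 'c' as idx 1
Step 2: w='c' (idx 1), next='c' -> output (1, 'c'), add 'cc' as idx 2
Step 3: w='c' (idx 1), next='b' -> output (1, 'b'), add 'cb' as idx 3
Step 4: w='cc' (idx 2), next='c' -> output (2, 'c'), add 'ccc' as idx 4
Step 5: w='' (idx 0), next='b' -> output (0, 'b'), add 'b' as idx 5
Step 6: w='b' (idx 5), next='c' -> output (5, 'c'), add 'bc' as idx 6
Step 7: w='b' (idx 5), next='b' -> output (5, 'b'), add 'bb' as idx 7
Step 8: w='c' (idx 1), end of input -> output (1, '')


Encoded: [(0, 'c'), (1, 'c'), (1, 'b'), (2, 'c'), (0, 'b'), (5, 'c'), (5, 'b'), (1, '')]


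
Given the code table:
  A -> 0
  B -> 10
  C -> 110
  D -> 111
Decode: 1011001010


Decoding:
10 -> B
110 -> C
0 -> A
10 -> B
10 -> B


Result: BCABB


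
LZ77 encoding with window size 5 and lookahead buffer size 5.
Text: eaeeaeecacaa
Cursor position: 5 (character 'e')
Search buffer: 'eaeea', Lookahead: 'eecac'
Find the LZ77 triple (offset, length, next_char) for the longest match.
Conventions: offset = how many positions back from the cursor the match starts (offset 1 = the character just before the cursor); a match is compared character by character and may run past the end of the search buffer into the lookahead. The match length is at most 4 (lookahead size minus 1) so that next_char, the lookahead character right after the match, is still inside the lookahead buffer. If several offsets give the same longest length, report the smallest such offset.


Try each offset into the search buffer:
  offset=1 (pos 4, char 'a'): match length 0
  offset=2 (pos 3, char 'e'): match length 1
  offset=3 (pos 2, char 'e'): match length 2
  offset=4 (pos 1, char 'a'): match length 0
  offset=5 (pos 0, char 'e'): match length 1
Longest match has length 2 at offset 3.
next_char = character at position 5 + 2 = 7 -> 'c'

Best match: offset=3, length=2 (matching 'ee' starting at position 2)
LZ77 triple: (3, 2, 'c')


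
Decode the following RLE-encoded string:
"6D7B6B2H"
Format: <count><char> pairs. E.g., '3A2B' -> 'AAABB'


Expanding each <count><char> pair:
  6D -> 'DDDDDD'
  7B -> 'BBBBBBB'
  6B -> 'BBBBBB'
  2H -> 'HH'

Decoded = DDDDDDBBBBBBBBBBBBBHH


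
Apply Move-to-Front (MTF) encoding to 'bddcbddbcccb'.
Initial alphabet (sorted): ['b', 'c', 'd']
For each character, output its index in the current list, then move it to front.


MTF encoding:
'b': index 0 in ['b', 'c', 'd'] -> ['b', 'c', 'd']
'd': index 2 in ['b', 'c', 'd'] -> ['d', 'b', 'c']
'd': index 0 in ['d', 'b', 'c'] -> ['d', 'b', 'c']
'c': index 2 in ['d', 'b', 'c'] -> ['c', 'd', 'b']
'b': index 2 in ['c', 'd', 'b'] -> ['b', 'c', 'd']
'd': index 2 in ['b', 'c', 'd'] -> ['d', 'b', 'c']
'd': index 0 in ['d', 'b', 'c'] -> ['d', 'b', 'c']
'b': index 1 in ['d', 'b', 'c'] -> ['b', 'd', 'c']
'c': index 2 in ['b', 'd', 'c'] -> ['c', 'b', 'd']
'c': index 0 in ['c', 'b', 'd'] -> ['c', 'b', 'd']
'c': index 0 in ['c', 'b', 'd'] -> ['c', 'b', 'd']
'b': index 1 in ['c', 'b', 'd'] -> ['b', 'c', 'd']


Output: [0, 2, 0, 2, 2, 2, 0, 1, 2, 0, 0, 1]


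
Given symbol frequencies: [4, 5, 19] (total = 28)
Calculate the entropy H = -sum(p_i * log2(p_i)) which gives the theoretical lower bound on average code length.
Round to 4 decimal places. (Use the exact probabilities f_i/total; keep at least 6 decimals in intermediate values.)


Per-symbol terms -p_i * log2(p_i) with p_i = f_i/28:
  p = 4/28 = 0.142857: log2(p) = -2.807355, -p*log2(p) = 0.401051
  p = 5/28 = 0.178571: log2(p) = -2.485427, -p*log2(p) = 0.443826
  p = 19/28 = 0.678571: log2(p) = -0.559427, -p*log2(p) = 0.379611
H = 0.401051 + 0.443826 + 0.379611 = 1.224488

H = 1.2245 bits/symbol


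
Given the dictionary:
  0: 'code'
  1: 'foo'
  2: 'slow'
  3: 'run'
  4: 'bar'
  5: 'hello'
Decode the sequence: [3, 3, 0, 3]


Look up each index in the dictionary:
  3 -> 'run'
  3 -> 'run'
  0 -> 'code'
  3 -> 'run'

Decoded: "run run code run"


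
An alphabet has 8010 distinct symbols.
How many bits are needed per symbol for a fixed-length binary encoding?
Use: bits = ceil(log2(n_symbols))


log2(8010) = 12.9676
Bracket: 2^12 = 4096 < 8010 <= 2^13 = 8192
So ceil(log2(8010)) = 13

bits = ceil(log2(8010)) = ceil(12.9676) = 13 bits


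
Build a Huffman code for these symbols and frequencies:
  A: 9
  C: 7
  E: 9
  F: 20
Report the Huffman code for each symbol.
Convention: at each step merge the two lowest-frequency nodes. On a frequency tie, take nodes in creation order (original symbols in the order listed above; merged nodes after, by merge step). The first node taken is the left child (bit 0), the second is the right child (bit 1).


Huffman tree construction:
Step 1: Merge C(7) + A(9) = 16
Step 2: Merge E(9) + (C+A)(16) = 25
Step 3: Merge F(20) + (E+(C+A))(25) = 45
Read each symbol's code off the tree from the root (left child = 0, right child = 1).

Codes:
  A: 111 (length 3)
  C: 110 (length 3)
  E: 10 (length 2)
  F: 0 (length 1)
Average code length: 86/45 = 1.9111 bits/symbol


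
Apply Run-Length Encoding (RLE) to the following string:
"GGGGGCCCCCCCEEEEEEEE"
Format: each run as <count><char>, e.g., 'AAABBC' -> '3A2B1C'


Scanning runs left to right:
  i=0: run of 'G' x 5 -> '5G'
  i=5: run of 'C' x 7 -> '7C'
  i=12: run of 'E' x 8 -> '8E'

RLE = 5G7C8E


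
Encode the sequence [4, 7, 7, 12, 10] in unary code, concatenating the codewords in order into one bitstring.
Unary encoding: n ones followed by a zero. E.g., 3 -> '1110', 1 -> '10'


Encode each number as n ones followed by a terminating 0:
  4 -> 11110 (5 bits)
  7 -> 11111110 (8 bits)
  7 -> 11111110 (8 bits)
  12 -> 1111111111110 (13 bits)
  10 -> 11111111110 (11 bits)
Total length = 5 + 8 + 8 + 13 + 11 = 45 bits.

Unary([4, 7, 7, 12, 10]) = 111101111111011111110111111111111011111111110 (45 bits)


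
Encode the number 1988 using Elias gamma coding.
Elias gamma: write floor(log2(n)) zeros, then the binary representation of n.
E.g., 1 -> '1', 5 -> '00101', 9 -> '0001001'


num_bits = floor(log2(1988)) + 1 = 11
leading_zeros = num_bits - 1 = 10
binary(1988) = 11111000100

Elias gamma(1988) = '0000000000' + '11111000100' = 000000000011111000100 (21 bits)


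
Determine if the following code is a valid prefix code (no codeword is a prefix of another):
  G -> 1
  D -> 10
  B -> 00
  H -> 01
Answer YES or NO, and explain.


Checking each pair (does one codeword prefix another?):
  G='1' vs D='10': prefix -- VIOLATION

NO -- this is NOT a valid prefix code. G (1) is a prefix of D (10).


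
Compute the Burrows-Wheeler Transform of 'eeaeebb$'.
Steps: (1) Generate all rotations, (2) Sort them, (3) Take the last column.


Rotations (sorted):
  0: $eeaeebb -> last char: b
  1: aeebb$ee -> last char: e
  2: b$eeaeeb -> last char: b
  3: bb$eeaee -> last char: e
  4: eaeebb$e -> last char: e
  5: ebb$eeae -> last char: e
  6: eeaeebb$ -> last char: $
  7: eebb$eea -> last char: a


BWT = bebeee$a


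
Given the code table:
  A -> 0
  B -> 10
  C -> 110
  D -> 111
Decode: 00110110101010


Decoding:
0 -> A
0 -> A
110 -> C
110 -> C
10 -> B
10 -> B
10 -> B


Result: AACCBBB


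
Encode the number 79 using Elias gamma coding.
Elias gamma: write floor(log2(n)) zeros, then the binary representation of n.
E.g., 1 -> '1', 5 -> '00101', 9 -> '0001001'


num_bits = floor(log2(79)) + 1 = 7
leading_zeros = num_bits - 1 = 6
binary(79) = 1001111

Elias gamma(79) = '000000' + '1001111' = 0000001001111 (13 bits)


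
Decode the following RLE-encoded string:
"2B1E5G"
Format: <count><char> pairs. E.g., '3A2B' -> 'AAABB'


Expanding each <count><char> pair:
  2B -> 'BB'
  1E -> 'E'
  5G -> 'GGGGG'

Decoded = BBEGGGGG


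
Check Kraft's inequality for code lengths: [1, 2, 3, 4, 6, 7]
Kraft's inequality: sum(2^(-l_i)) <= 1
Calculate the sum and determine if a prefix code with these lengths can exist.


Sum = 2^(-1) + 2^(-2) + 2^(-3) + 2^(-4) + 2^(-6) + 2^(-7)
    = 0.5 + 0.25 + 0.125 + 0.0625 + 0.015625 + 0.0078125
    = 123/128 = 0.9609375
Since 0.9609375 <= 1, Kraft's inequality IS satisfied.
A prefix code with these lengths CAN exist.

Kraft sum = 0.9609375. Satisfied.


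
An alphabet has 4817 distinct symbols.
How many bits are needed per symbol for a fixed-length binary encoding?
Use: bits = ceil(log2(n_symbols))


log2(4817) = 12.2339
Bracket: 2^12 = 4096 < 4817 <= 2^13 = 8192
So ceil(log2(4817)) = 13

bits = ceil(log2(4817)) = ceil(12.2339) = 13 bits


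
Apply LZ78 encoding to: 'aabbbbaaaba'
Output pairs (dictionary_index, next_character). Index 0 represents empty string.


LZ78 encoding steps:
Dictionary: {0: ''}
Step 1: w='' (idx 0), next='a' -> output (0, 'a'), add 'a' as idx 1
Step 2: w='a' (idx 1), next='b' -> output (1, 'b'), add 'ab' as idx 2
Step 3: w='' (idx 0), next='b' -> output (0, 'b'), add 'b' as idx 3
Step 4: w='b' (idx 3), next='b' -> output (3, 'b'), add 'bb' as idx 4
Step 5: w='a' (idx 1), next='a' -> output (1, 'a'), add 'aa' as idx 5
Step 6: w='ab' (idx 2), next='a' -> output (2, 'a'), add 'aba' as idx 6


Encoded: [(0, 'a'), (1, 'b'), (0, 'b'), (3, 'b'), (1, 'a'), (2, 'a')]


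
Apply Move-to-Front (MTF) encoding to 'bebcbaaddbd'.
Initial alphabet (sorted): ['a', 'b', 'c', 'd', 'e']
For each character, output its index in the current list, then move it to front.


MTF encoding:
'b': index 1 in ['a', 'b', 'c', 'd', 'e'] -> ['b', 'a', 'c', 'd', 'e']
'e': index 4 in ['b', 'a', 'c', 'd', 'e'] -> ['e', 'b', 'a', 'c', 'd']
'b': index 1 in ['e', 'b', 'a', 'c', 'd'] -> ['b', 'e', 'a', 'c', 'd']
'c': index 3 in ['b', 'e', 'a', 'c', 'd'] -> ['c', 'b', 'e', 'a', 'd']
'b': index 1 in ['c', 'b', 'e', 'a', 'd'] -> ['b', 'c', 'e', 'a', 'd']
'a': index 3 in ['b', 'c', 'e', 'a', 'd'] -> ['a', 'b', 'c', 'e', 'd']
'a': index 0 in ['a', 'b', 'c', 'e', 'd'] -> ['a', 'b', 'c', 'e', 'd']
'd': index 4 in ['a', 'b', 'c', 'e', 'd'] -> ['d', 'a', 'b', 'c', 'e']
'd': index 0 in ['d', 'a', 'b', 'c', 'e'] -> ['d', 'a', 'b', 'c', 'e']
'b': index 2 in ['d', 'a', 'b', 'c', 'e'] -> ['b', 'd', 'a', 'c', 'e']
'd': index 1 in ['b', 'd', 'a', 'c', 'e'] -> ['d', 'b', 'a', 'c', 'e']


Output: [1, 4, 1, 3, 1, 3, 0, 4, 0, 2, 1]


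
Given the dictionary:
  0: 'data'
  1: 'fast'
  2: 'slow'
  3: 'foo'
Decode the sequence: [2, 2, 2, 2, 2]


Look up each index in the dictionary:
  2 -> 'slow'
  2 -> 'slow'
  2 -> 'slow'
  2 -> 'slow'
  2 -> 'slow'

Decoded: "slow slow slow slow slow"


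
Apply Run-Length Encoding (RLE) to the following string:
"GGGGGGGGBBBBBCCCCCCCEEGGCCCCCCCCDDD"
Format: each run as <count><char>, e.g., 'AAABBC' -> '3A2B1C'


Scanning runs left to right:
  i=0: run of 'G' x 8 -> '8G'
  i=8: run of 'B' x 5 -> '5B'
  i=13: run of 'C' x 7 -> '7C'
  i=20: run of 'E' x 2 -> '2E'
  i=22: run of 'G' x 2 -> '2G'
  i=24: run of 'C' x 8 -> '8C'
  i=32: run of 'D' x 3 -> '3D'

RLE = 8G5B7C2E2G8C3D


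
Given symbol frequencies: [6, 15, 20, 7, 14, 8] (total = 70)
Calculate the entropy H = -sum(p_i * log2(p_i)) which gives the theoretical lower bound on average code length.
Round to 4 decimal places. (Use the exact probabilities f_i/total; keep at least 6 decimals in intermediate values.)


Per-symbol terms -p_i * log2(p_i) with p_i = f_i/70:
  p = 6/70 = 0.085714: log2(p) = -3.544321, -p*log2(p) = 0.303799
  p = 15/70 = 0.214286: log2(p) = -2.222392, -p*log2(p) = 0.476227
  p = 20/70 = 0.285714: log2(p) = -1.807355, -p*log2(p) = 0.516387
  p = 7/70 = 0.100000: log2(p) = -3.321928, -p*log2(p) = 0.332193
  p = 14/70 = 0.200000: log2(p) = -2.321928, -p*log2(p) = 0.464386
  p = 8/70 = 0.114286: log2(p) = -3.129283, -p*log2(p) = 0.357632
H = 0.303799 + 0.476227 + 0.516387 + 0.332193 + 0.464386 + 0.357632 = 2.450624

H = 2.4506 bits/symbol


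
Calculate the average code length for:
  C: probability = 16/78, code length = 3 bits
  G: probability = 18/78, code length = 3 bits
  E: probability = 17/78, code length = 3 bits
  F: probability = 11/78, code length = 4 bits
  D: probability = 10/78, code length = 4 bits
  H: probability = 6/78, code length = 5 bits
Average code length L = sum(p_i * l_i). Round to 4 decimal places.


Weighted contributions p_i * l_i:
  C: (16/78) * 3 = 48/78
  G: (18/78) * 3 = 54/78
  E: (17/78) * 3 = 51/78
  F: (11/78) * 4 = 44/78
  D: (10/78) * 4 = 40/78
  H: (6/78) * 5 = 30/78
Sum = (48 + 54 + 51 + 44 + 40 + 30)/78 = 267/78

L = 267/78 = 3.4231 bits/symbol


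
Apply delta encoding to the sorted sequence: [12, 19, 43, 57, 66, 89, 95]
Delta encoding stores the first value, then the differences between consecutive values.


First value: 12
Deltas:
  19 - 12 = 7
  43 - 19 = 24
  57 - 43 = 14
  66 - 57 = 9
  89 - 66 = 23
  95 - 89 = 6


Delta encoded: [12, 7, 24, 14, 9, 23, 6]


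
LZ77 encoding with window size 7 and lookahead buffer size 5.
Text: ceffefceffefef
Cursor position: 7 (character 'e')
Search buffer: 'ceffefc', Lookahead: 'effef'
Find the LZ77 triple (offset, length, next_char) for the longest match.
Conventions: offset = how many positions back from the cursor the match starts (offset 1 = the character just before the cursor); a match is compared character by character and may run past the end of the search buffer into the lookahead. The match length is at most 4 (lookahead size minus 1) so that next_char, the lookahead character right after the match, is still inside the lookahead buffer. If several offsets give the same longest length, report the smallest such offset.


Try each offset into the search buffer:
  offset=1 (pos 6, char 'c'): match length 0
  offset=2 (pos 5, char 'f'): match length 0
  offset=3 (pos 4, char 'e'): match length 2
  offset=4 (pos 3, char 'f'): match length 0
  offset=5 (pos 2, char 'f'): match length 0
  offset=6 (pos 1, char 'e'): match length 4
  offset=7 (pos 0, char 'c'): match length 0
Longest match has length 4 at offset 6.
next_char = character at position 7 + 4 = 11 -> 'f'

Best match: offset=6, length=4 (matching 'effe' starting at position 1)
LZ77 triple: (6, 4, 'f')


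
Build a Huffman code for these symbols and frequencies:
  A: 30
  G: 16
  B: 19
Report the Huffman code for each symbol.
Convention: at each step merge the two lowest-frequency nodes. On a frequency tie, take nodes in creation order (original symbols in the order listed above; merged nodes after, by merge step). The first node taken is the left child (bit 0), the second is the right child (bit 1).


Huffman tree construction:
Step 1: Merge G(16) + B(19) = 35
Step 2: Merge A(30) + (G+B)(35) = 65
Read each symbol's code off the tree from the root (left child = 0, right child = 1).

Codes:
  A: 0 (length 1)
  G: 10 (length 2)
  B: 11 (length 2)
Average code length: 100/65 = 1.5385 bits/symbol


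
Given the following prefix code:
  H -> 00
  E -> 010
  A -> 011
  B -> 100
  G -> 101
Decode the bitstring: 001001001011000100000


Decoding step by step:
Bits 00 -> H
Bits 100 -> B
Bits 100 -> B
Bits 101 -> G
Bits 100 -> B
Bits 010 -> E
Bits 00 -> H
Bits 00 -> H


Decoded message: HBBGBEHH


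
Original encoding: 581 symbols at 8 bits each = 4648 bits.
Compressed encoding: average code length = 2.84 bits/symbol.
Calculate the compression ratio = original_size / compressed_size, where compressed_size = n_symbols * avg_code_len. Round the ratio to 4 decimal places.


original_size = n_symbols * orig_bits = 581 * 8 = 4648 bits
compressed_size = n_symbols * avg_code_len = 581 * 2.84 = 1650.04 bits
ratio = original_size / compressed_size = 4648 / 1650.04 = 2.8169

Compression ratio = 2.8169


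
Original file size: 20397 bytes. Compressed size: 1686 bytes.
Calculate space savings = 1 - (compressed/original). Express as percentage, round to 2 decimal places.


ratio = compressed/original = 1686/20397 = 0.082659
savings = 1 - ratio = 1 - 0.082659 = 0.917341
as a percentage: 0.917341 * 100 = 91.73%

Space savings = 1 - 1686/20397 = 91.73%


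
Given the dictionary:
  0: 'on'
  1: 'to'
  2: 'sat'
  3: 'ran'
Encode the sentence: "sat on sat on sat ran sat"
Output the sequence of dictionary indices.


Look up each word in the dictionary:
  'sat' -> 2
  'on' -> 0
  'sat' -> 2
  'on' -> 0
  'sat' -> 2
  'ran' -> 3
  'sat' -> 2

Encoded: [2, 0, 2, 0, 2, 3, 2]


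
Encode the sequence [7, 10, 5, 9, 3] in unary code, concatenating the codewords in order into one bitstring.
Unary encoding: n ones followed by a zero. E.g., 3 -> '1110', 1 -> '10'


Encode each number as n ones followed by a terminating 0:
  7 -> 11111110 (8 bits)
  10 -> 11111111110 (11 bits)
  5 -> 111110 (6 bits)
  9 -> 1111111110 (10 bits)
  3 -> 1110 (4 bits)
Total length = 8 + 11 + 6 + 10 + 4 = 39 bits.

Unary([7, 10, 5, 9, 3]) = 111111101111111111011111011111111101110 (39 bits)


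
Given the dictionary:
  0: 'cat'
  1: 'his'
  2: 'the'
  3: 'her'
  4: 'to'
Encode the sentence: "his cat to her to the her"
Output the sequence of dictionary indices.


Look up each word in the dictionary:
  'his' -> 1
  'cat' -> 0
  'to' -> 4
  'her' -> 3
  'to' -> 4
  'the' -> 2
  'her' -> 3

Encoded: [1, 0, 4, 3, 4, 2, 3]


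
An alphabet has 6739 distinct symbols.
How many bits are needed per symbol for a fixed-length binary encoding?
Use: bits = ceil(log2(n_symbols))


log2(6739) = 12.7183
Bracket: 2^12 = 4096 < 6739 <= 2^13 = 8192
So ceil(log2(6739)) = 13

bits = ceil(log2(6739)) = ceil(12.7183) = 13 bits


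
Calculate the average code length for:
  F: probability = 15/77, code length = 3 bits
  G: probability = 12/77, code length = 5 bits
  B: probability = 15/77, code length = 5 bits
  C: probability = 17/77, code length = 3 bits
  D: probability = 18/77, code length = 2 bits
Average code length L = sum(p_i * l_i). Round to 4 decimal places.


Weighted contributions p_i * l_i:
  F: (15/77) * 3 = 45/77
  G: (12/77) * 5 = 60/77
  B: (15/77) * 5 = 75/77
  C: (17/77) * 3 = 51/77
  D: (18/77) * 2 = 36/77
Sum = (45 + 60 + 75 + 51 + 36)/77 = 267/77

L = 267/77 = 3.4675 bits/symbol


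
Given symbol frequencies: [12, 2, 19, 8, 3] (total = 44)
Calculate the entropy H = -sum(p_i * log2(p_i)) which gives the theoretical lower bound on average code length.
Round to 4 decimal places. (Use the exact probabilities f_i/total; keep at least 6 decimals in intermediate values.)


Per-symbol terms -p_i * log2(p_i) with p_i = f_i/44:
  p = 12/44 = 0.272727: log2(p) = -1.874469, -p*log2(p) = 0.511219
  p = 2/44 = 0.045455: log2(p) = -4.459432, -p*log2(p) = 0.202701
  p = 19/44 = 0.431818: log2(p) = -1.211504, -p*log2(p) = 0.523149
  p = 8/44 = 0.181818: log2(p) = -2.459432, -p*log2(p) = 0.447169
  p = 3/44 = 0.068182: log2(p) = -3.874469, -p*log2(p) = 0.264168
H = 0.511219 + 0.202701 + 0.523149 + 0.447169 + 0.264168 = 1.948406

H = 1.9484 bits/symbol


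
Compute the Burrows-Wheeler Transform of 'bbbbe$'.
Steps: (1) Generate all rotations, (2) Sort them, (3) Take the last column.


Rotations (sorted):
  0: $bbbbe -> last char: e
  1: bbbbe$ -> last char: $
  2: bbbe$b -> last char: b
  3: bbe$bb -> last char: b
  4: be$bbb -> last char: b
  5: e$bbbb -> last char: b


BWT = e$bbbb


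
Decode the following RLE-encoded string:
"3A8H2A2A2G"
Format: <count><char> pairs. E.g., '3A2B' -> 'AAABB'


Expanding each <count><char> pair:
  3A -> 'AAA'
  8H -> 'HHHHHHHH'
  2A -> 'AA'
  2A -> 'AA'
  2G -> 'GG'

Decoded = AAAHHHHHHHHAAAAGG


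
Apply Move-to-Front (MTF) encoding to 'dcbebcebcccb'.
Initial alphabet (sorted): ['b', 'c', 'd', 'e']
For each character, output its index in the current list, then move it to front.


MTF encoding:
'd': index 2 in ['b', 'c', 'd', 'e'] -> ['d', 'b', 'c', 'e']
'c': index 2 in ['d', 'b', 'c', 'e'] -> ['c', 'd', 'b', 'e']
'b': index 2 in ['c', 'd', 'b', 'e'] -> ['b', 'c', 'd', 'e']
'e': index 3 in ['b', 'c', 'd', 'e'] -> ['e', 'b', 'c', 'd']
'b': index 1 in ['e', 'b', 'c', 'd'] -> ['b', 'e', 'c', 'd']
'c': index 2 in ['b', 'e', 'c', 'd'] -> ['c', 'b', 'e', 'd']
'e': index 2 in ['c', 'b', 'e', 'd'] -> ['e', 'c', 'b', 'd']
'b': index 2 in ['e', 'c', 'b', 'd'] -> ['b', 'e', 'c', 'd']
'c': index 2 in ['b', 'e', 'c', 'd'] -> ['c', 'b', 'e', 'd']
'c': index 0 in ['c', 'b', 'e', 'd'] -> ['c', 'b', 'e', 'd']
'c': index 0 in ['c', 'b', 'e', 'd'] -> ['c', 'b', 'e', 'd']
'b': index 1 in ['c', 'b', 'e', 'd'] -> ['b', 'c', 'e', 'd']


Output: [2, 2, 2, 3, 1, 2, 2, 2, 2, 0, 0, 1]


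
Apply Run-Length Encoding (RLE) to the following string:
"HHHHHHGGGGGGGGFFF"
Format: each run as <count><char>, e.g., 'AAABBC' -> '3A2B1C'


Scanning runs left to right:
  i=0: run of 'H' x 6 -> '6H'
  i=6: run of 'G' x 8 -> '8G'
  i=14: run of 'F' x 3 -> '3F'

RLE = 6H8G3F


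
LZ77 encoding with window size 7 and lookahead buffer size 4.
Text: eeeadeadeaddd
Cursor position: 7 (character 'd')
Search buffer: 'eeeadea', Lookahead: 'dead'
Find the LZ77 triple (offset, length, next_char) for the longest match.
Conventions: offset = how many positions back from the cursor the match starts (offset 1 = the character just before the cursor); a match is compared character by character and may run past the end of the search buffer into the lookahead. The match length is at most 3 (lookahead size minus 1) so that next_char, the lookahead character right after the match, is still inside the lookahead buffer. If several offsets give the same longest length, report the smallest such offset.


Try each offset into the search buffer:
  offset=1 (pos 6, char 'a'): match length 0
  offset=2 (pos 5, char 'e'): match length 0
  offset=3 (pos 4, char 'd'): match length 3
  offset=4 (pos 3, char 'a'): match length 0
  offset=5 (pos 2, char 'e'): match length 0
  offset=6 (pos 1, char 'e'): match length 0
  offset=7 (pos 0, char 'e'): match length 0
Longest match has length 3 at offset 3.
next_char = character at position 7 + 3 = 10 -> 'd'

Best match: offset=3, length=3 (matching 'dea' starting at position 4)
LZ77 triple: (3, 3, 'd')


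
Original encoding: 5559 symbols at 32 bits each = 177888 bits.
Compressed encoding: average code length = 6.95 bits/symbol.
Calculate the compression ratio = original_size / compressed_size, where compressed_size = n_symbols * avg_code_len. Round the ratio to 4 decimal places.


original_size = n_symbols * orig_bits = 5559 * 32 = 177888 bits
compressed_size = n_symbols * avg_code_len = 5559 * 6.95 = 38635.05 bits
ratio = original_size / compressed_size = 177888 / 38635.05 = 4.6043

Compression ratio = 4.6043


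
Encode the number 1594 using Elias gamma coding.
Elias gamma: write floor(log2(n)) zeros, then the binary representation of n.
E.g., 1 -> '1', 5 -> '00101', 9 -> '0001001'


num_bits = floor(log2(1594)) + 1 = 11
leading_zeros = num_bits - 1 = 10
binary(1594) = 11000111010

Elias gamma(1594) = '0000000000' + '11000111010' = 000000000011000111010 (21 bits)


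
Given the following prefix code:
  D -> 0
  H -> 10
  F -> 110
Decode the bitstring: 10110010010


Decoding step by step:
Bits 10 -> H
Bits 110 -> F
Bits 0 -> D
Bits 10 -> H
Bits 0 -> D
Bits 10 -> H


Decoded message: HFDHDH


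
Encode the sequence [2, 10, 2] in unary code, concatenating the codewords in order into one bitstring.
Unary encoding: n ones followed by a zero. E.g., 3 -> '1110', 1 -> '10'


Encode each number as n ones followed by a terminating 0:
  2 -> 110 (3 bits)
  10 -> 11111111110 (11 bits)
  2 -> 110 (3 bits)
Total length = 3 + 11 + 3 = 17 bits.

Unary([2, 10, 2]) = 11011111111110110 (17 bits)


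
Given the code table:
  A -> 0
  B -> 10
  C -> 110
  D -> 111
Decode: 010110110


Decoding:
0 -> A
10 -> B
110 -> C
110 -> C


Result: ABCC


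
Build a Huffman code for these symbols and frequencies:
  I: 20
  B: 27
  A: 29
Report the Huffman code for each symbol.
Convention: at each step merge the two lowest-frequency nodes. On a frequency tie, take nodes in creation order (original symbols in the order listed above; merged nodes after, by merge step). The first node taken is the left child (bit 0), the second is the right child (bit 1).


Huffman tree construction:
Step 1: Merge I(20) + B(27) = 47
Step 2: Merge A(29) + (I+B)(47) = 76
Read each symbol's code off the tree from the root (left child = 0, right child = 1).

Codes:
  I: 10 (length 2)
  B: 11 (length 2)
  A: 0 (length 1)
Average code length: 123/76 = 1.6184 bits/symbol


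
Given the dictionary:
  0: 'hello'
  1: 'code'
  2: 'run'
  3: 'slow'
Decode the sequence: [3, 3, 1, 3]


Look up each index in the dictionary:
  3 -> 'slow'
  3 -> 'slow'
  1 -> 'code'
  3 -> 'slow'

Decoded: "slow slow code slow"


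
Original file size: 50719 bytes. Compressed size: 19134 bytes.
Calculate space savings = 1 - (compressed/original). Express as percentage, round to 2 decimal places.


ratio = compressed/original = 19134/50719 = 0.377255
savings = 1 - ratio = 1 - 0.377255 = 0.622745
as a percentage: 0.622745 * 100 = 62.27%

Space savings = 1 - 19134/50719 = 62.27%


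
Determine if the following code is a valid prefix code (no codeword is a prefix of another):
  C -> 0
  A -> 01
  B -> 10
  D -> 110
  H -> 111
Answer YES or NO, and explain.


Checking each pair (does one codeword prefix another?):
  C='0' vs A='01': prefix -- VIOLATION

NO -- this is NOT a valid prefix code. C (0) is a prefix of A (01).


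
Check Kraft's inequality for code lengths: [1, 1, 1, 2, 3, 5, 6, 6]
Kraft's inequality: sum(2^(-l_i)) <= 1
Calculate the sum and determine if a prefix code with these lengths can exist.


Sum = 2^(-1) + 2^(-1) + 2^(-1) + 2^(-2) + 2^(-3) + 2^(-5) + 2^(-6) + 2^(-6)
    = 0.5 + 0.5 + 0.5 + 0.25 + 0.125 + 0.03125 + 0.015625 + 0.015625
    = 124/64 = 1.9375
Since 1.9375 > 1, Kraft's inequality is NOT satisfied.
A prefix code with these lengths CANNOT exist.

Kraft sum = 1.9375. Not satisfied.


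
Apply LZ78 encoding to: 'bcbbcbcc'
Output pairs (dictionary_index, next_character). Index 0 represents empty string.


LZ78 encoding steps:
Dictionary: {0: ''}
Step 1: w='' (idx 0), next='b' -> output (0, 'b'), add 'b' as idx 1
Step 2: w='' (idx 0), next='c' -> output (0, 'c'), add 'c' as idx 2
Step 3: w='b' (idx 1), next='b' -> output (1, 'b'), add 'bb' as idx 3
Step 4: w='c' (idx 2), next='b' -> output (2, 'b'), add 'cb' as idx 4
Step 5: w='c' (idx 2), next='c' -> output (2, 'c'), add 'cc' as idx 5


Encoded: [(0, 'b'), (0, 'c'), (1, 'b'), (2, 'b'), (2, 'c')]


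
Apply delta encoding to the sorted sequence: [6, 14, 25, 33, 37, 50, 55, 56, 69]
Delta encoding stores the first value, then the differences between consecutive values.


First value: 6
Deltas:
  14 - 6 = 8
  25 - 14 = 11
  33 - 25 = 8
  37 - 33 = 4
  50 - 37 = 13
  55 - 50 = 5
  56 - 55 = 1
  69 - 56 = 13


Delta encoded: [6, 8, 11, 8, 4, 13, 5, 1, 13]


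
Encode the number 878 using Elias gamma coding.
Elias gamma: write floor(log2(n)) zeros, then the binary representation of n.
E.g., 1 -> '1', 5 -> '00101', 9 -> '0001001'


num_bits = floor(log2(878)) + 1 = 10
leading_zeros = num_bits - 1 = 9
binary(878) = 1101101110

Elias gamma(878) = '000000000' + '1101101110' = 0000000001101101110 (19 bits)


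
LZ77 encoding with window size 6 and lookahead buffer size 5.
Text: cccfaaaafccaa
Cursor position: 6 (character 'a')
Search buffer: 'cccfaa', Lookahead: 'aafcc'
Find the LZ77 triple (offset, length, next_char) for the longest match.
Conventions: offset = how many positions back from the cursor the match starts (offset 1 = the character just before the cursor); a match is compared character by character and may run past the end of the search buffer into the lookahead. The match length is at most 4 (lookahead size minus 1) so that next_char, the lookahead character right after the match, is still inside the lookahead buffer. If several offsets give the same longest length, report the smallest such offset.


Try each offset into the search buffer:
  offset=1 (pos 5, char 'a'): match length 2
  offset=2 (pos 4, char 'a'): match length 2
  offset=3 (pos 3, char 'f'): match length 0
  offset=4 (pos 2, char 'c'): match length 0
  offset=5 (pos 1, char 'c'): match length 0
  offset=6 (pos 0, char 'c'): match length 0
Longest match has length 2, found at offsets 1, 2; take the smallest, offset 1.
next_char = character at position 6 + 2 = 8 -> 'f'

Best match: offset=1, length=2 (matching 'aa' starting at position 5)
LZ77 triple: (1, 2, 'f')


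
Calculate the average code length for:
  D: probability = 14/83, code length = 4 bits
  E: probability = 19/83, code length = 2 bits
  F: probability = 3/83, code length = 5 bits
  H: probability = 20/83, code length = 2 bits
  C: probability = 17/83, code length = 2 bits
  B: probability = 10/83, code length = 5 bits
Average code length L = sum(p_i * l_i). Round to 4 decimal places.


Weighted contributions p_i * l_i:
  D: (14/83) * 4 = 56/83
  E: (19/83) * 2 = 38/83
  F: (3/83) * 5 = 15/83
  H: (20/83) * 2 = 40/83
  C: (17/83) * 2 = 34/83
  B: (10/83) * 5 = 50/83
Sum = (56 + 38 + 15 + 40 + 34 + 50)/83 = 233/83

L = 233/83 = 2.8072 bits/symbol


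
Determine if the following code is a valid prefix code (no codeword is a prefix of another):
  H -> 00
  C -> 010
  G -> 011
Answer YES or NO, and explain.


Checking each pair (does one codeword prefix another?):
  H='00' vs C='010': no prefix
  H='00' vs G='011': no prefix
  C='010' vs H='00': no prefix
  C='010' vs G='011': no prefix
  G='011' vs H='00': no prefix
  G='011' vs C='010': no prefix
No violation found over all pairs.

YES -- this is a valid prefix code. No codeword is a prefix of any other codeword.


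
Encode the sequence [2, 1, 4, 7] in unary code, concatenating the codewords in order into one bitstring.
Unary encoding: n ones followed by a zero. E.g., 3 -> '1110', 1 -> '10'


Encode each number as n ones followed by a terminating 0:
  2 -> 110 (3 bits)
  1 -> 10 (2 bits)
  4 -> 11110 (5 bits)
  7 -> 11111110 (8 bits)
Total length = 3 + 2 + 5 + 8 = 18 bits.

Unary([2, 1, 4, 7]) = 110101111011111110 (18 bits)


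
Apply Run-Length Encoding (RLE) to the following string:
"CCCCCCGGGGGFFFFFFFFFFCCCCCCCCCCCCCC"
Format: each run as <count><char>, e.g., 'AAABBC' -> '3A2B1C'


Scanning runs left to right:
  i=0: run of 'C' x 6 -> '6C'
  i=6: run of 'G' x 5 -> '5G'
  i=11: run of 'F' x 10 -> '10F'
  i=21: run of 'C' x 14 -> '14C'

RLE = 6C5G10F14C
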